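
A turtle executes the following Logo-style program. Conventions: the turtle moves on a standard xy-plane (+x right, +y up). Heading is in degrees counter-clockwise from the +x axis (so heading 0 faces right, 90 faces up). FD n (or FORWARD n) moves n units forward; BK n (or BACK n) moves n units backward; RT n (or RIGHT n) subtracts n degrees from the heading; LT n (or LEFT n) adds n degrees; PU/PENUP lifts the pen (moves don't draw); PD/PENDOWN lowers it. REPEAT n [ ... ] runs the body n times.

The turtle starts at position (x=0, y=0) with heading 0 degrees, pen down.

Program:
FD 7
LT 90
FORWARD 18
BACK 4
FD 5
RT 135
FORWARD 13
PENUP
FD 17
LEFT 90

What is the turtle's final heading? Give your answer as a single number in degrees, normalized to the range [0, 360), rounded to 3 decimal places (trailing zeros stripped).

Answer: 45

Derivation:
Executing turtle program step by step:
Start: pos=(0,0), heading=0, pen down
FD 7: (0,0) -> (7,0) [heading=0, draw]
LT 90: heading 0 -> 90
FD 18: (7,0) -> (7,18) [heading=90, draw]
BK 4: (7,18) -> (7,14) [heading=90, draw]
FD 5: (7,14) -> (7,19) [heading=90, draw]
RT 135: heading 90 -> 315
FD 13: (7,19) -> (16.192,9.808) [heading=315, draw]
PU: pen up
FD 17: (16.192,9.808) -> (28.213,-2.213) [heading=315, move]
LT 90: heading 315 -> 45
Final: pos=(28.213,-2.213), heading=45, 5 segment(s) drawn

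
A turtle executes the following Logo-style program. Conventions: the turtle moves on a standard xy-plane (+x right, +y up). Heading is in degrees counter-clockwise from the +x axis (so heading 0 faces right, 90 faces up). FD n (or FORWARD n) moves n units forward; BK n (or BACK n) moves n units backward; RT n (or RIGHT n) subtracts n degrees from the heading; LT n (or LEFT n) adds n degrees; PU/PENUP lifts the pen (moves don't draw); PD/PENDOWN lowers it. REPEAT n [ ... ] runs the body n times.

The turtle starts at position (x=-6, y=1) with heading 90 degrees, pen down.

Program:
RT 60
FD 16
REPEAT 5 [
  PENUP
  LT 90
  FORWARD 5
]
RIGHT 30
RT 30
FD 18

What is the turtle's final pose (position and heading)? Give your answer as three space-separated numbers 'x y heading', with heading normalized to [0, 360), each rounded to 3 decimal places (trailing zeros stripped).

Answer: 14.356 28.919 60

Derivation:
Executing turtle program step by step:
Start: pos=(-6,1), heading=90, pen down
RT 60: heading 90 -> 30
FD 16: (-6,1) -> (7.856,9) [heading=30, draw]
REPEAT 5 [
  -- iteration 1/5 --
  PU: pen up
  LT 90: heading 30 -> 120
  FD 5: (7.856,9) -> (5.356,13.33) [heading=120, move]
  -- iteration 2/5 --
  PU: pen up
  LT 90: heading 120 -> 210
  FD 5: (5.356,13.33) -> (1.026,10.83) [heading=210, move]
  -- iteration 3/5 --
  PU: pen up
  LT 90: heading 210 -> 300
  FD 5: (1.026,10.83) -> (3.526,6.5) [heading=300, move]
  -- iteration 4/5 --
  PU: pen up
  LT 90: heading 300 -> 30
  FD 5: (3.526,6.5) -> (7.856,9) [heading=30, move]
  -- iteration 5/5 --
  PU: pen up
  LT 90: heading 30 -> 120
  FD 5: (7.856,9) -> (5.356,13.33) [heading=120, move]
]
RT 30: heading 120 -> 90
RT 30: heading 90 -> 60
FD 18: (5.356,13.33) -> (14.356,28.919) [heading=60, move]
Final: pos=(14.356,28.919), heading=60, 1 segment(s) drawn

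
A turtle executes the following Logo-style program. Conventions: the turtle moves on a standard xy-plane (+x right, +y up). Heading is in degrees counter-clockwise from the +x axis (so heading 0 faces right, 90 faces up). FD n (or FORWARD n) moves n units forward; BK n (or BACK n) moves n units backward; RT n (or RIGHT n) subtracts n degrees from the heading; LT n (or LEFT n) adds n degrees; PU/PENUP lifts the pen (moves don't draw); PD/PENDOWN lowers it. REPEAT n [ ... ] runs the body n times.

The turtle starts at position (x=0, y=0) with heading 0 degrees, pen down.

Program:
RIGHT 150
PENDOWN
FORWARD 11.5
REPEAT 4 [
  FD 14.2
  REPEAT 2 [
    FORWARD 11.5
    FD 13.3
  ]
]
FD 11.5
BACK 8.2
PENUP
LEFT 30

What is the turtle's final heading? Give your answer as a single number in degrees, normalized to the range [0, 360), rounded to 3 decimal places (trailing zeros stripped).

Executing turtle program step by step:
Start: pos=(0,0), heading=0, pen down
RT 150: heading 0 -> 210
PD: pen down
FD 11.5: (0,0) -> (-9.959,-5.75) [heading=210, draw]
REPEAT 4 [
  -- iteration 1/4 --
  FD 14.2: (-9.959,-5.75) -> (-22.257,-12.85) [heading=210, draw]
  REPEAT 2 [
    -- iteration 1/2 --
    FD 11.5: (-22.257,-12.85) -> (-32.216,-18.6) [heading=210, draw]
    FD 13.3: (-32.216,-18.6) -> (-43.734,-25.25) [heading=210, draw]
    -- iteration 2/2 --
    FD 11.5: (-43.734,-25.25) -> (-53.694,-31) [heading=210, draw]
    FD 13.3: (-53.694,-31) -> (-65.212,-37.65) [heading=210, draw]
  ]
  -- iteration 2/4 --
  FD 14.2: (-65.212,-37.65) -> (-77.509,-44.75) [heading=210, draw]
  REPEAT 2 [
    -- iteration 1/2 --
    FD 11.5: (-77.509,-44.75) -> (-87.469,-50.5) [heading=210, draw]
    FD 13.3: (-87.469,-50.5) -> (-98.987,-57.15) [heading=210, draw]
    -- iteration 2/2 --
    FD 11.5: (-98.987,-57.15) -> (-108.946,-62.9) [heading=210, draw]
    FD 13.3: (-108.946,-62.9) -> (-120.464,-69.55) [heading=210, draw]
  ]
  -- iteration 3/4 --
  FD 14.2: (-120.464,-69.55) -> (-132.762,-76.65) [heading=210, draw]
  REPEAT 2 [
    -- iteration 1/2 --
    FD 11.5: (-132.762,-76.65) -> (-142.721,-82.4) [heading=210, draw]
    FD 13.3: (-142.721,-82.4) -> (-154.239,-89.05) [heading=210, draw]
    -- iteration 2/2 --
    FD 11.5: (-154.239,-89.05) -> (-164.198,-94.8) [heading=210, draw]
    FD 13.3: (-164.198,-94.8) -> (-175.717,-101.45) [heading=210, draw]
  ]
  -- iteration 4/4 --
  FD 14.2: (-175.717,-101.45) -> (-188.014,-108.55) [heading=210, draw]
  REPEAT 2 [
    -- iteration 1/2 --
    FD 11.5: (-188.014,-108.55) -> (-197.973,-114.3) [heading=210, draw]
    FD 13.3: (-197.973,-114.3) -> (-209.492,-120.95) [heading=210, draw]
    -- iteration 2/2 --
    FD 11.5: (-209.492,-120.95) -> (-219.451,-126.7) [heading=210, draw]
    FD 13.3: (-219.451,-126.7) -> (-230.969,-133.35) [heading=210, draw]
  ]
]
FD 11.5: (-230.969,-133.35) -> (-240.928,-139.1) [heading=210, draw]
BK 8.2: (-240.928,-139.1) -> (-233.827,-135) [heading=210, draw]
PU: pen up
LT 30: heading 210 -> 240
Final: pos=(-233.827,-135), heading=240, 23 segment(s) drawn

Answer: 240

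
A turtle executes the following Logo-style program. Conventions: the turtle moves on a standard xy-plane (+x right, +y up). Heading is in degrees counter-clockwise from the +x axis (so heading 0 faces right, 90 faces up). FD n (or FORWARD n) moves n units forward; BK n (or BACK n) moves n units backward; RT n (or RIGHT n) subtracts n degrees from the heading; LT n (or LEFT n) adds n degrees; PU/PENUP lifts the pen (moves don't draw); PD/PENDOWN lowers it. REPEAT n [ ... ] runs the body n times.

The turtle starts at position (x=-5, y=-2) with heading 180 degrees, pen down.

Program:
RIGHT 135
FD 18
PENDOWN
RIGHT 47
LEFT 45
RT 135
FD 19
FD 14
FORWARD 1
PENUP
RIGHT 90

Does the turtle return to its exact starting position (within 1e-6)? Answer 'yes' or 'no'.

Executing turtle program step by step:
Start: pos=(-5,-2), heading=180, pen down
RT 135: heading 180 -> 45
FD 18: (-5,-2) -> (7.728,10.728) [heading=45, draw]
PD: pen down
RT 47: heading 45 -> 358
LT 45: heading 358 -> 43
RT 135: heading 43 -> 268
FD 19: (7.728,10.728) -> (7.065,-8.261) [heading=268, draw]
FD 14: (7.065,-8.261) -> (6.576,-22.252) [heading=268, draw]
FD 1: (6.576,-22.252) -> (6.541,-23.251) [heading=268, draw]
PU: pen up
RT 90: heading 268 -> 178
Final: pos=(6.541,-23.251), heading=178, 4 segment(s) drawn

Start position: (-5, -2)
Final position: (6.541, -23.251)
Distance = 24.183; >= 1e-6 -> NOT closed

Answer: no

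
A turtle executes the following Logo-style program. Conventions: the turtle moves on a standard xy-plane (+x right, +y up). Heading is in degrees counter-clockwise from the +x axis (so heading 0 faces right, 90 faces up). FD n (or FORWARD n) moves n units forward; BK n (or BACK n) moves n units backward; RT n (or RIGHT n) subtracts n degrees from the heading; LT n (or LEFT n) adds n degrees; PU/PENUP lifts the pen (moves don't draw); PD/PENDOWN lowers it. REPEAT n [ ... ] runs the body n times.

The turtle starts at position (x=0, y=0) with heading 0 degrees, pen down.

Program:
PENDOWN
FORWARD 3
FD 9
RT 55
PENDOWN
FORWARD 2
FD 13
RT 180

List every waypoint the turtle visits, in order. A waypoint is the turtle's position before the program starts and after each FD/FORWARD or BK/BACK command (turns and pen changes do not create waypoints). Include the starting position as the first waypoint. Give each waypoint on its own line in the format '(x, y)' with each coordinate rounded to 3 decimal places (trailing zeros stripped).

Answer: (0, 0)
(3, 0)
(12, 0)
(13.147, -1.638)
(20.604, -12.287)

Derivation:
Executing turtle program step by step:
Start: pos=(0,0), heading=0, pen down
PD: pen down
FD 3: (0,0) -> (3,0) [heading=0, draw]
FD 9: (3,0) -> (12,0) [heading=0, draw]
RT 55: heading 0 -> 305
PD: pen down
FD 2: (12,0) -> (13.147,-1.638) [heading=305, draw]
FD 13: (13.147,-1.638) -> (20.604,-12.287) [heading=305, draw]
RT 180: heading 305 -> 125
Final: pos=(20.604,-12.287), heading=125, 4 segment(s) drawn
Waypoints (5 total):
(0, 0)
(3, 0)
(12, 0)
(13.147, -1.638)
(20.604, -12.287)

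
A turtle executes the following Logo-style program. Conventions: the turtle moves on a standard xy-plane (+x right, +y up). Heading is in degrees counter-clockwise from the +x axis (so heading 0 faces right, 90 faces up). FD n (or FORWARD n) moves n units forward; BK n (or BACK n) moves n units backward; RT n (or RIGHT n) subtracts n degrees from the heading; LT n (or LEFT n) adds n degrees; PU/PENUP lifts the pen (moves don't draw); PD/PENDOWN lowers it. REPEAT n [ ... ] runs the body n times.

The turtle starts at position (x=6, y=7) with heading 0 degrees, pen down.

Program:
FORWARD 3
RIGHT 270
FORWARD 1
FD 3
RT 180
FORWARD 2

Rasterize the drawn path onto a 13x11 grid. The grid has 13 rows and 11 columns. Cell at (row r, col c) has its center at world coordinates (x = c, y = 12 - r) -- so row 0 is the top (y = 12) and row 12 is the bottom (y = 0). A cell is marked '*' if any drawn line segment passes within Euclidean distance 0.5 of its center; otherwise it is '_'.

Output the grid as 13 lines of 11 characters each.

Answer: ___________
_________*_
_________*_
_________*_
_________*_
______****_
___________
___________
___________
___________
___________
___________
___________

Derivation:
Segment 0: (6,7) -> (9,7)
Segment 1: (9,7) -> (9,8)
Segment 2: (9,8) -> (9,11)
Segment 3: (9,11) -> (9,9)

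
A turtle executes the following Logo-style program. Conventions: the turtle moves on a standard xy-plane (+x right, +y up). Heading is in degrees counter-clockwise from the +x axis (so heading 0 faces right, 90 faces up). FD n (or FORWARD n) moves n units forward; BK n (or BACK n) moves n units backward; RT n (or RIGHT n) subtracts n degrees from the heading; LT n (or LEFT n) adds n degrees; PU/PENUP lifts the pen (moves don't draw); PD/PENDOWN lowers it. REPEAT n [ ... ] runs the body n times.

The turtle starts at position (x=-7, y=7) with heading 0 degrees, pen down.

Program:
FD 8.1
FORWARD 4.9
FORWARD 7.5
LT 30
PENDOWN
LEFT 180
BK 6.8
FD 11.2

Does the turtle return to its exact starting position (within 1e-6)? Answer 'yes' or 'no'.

Answer: no

Derivation:
Executing turtle program step by step:
Start: pos=(-7,7), heading=0, pen down
FD 8.1: (-7,7) -> (1.1,7) [heading=0, draw]
FD 4.9: (1.1,7) -> (6,7) [heading=0, draw]
FD 7.5: (6,7) -> (13.5,7) [heading=0, draw]
LT 30: heading 0 -> 30
PD: pen down
LT 180: heading 30 -> 210
BK 6.8: (13.5,7) -> (19.389,10.4) [heading=210, draw]
FD 11.2: (19.389,10.4) -> (9.689,4.8) [heading=210, draw]
Final: pos=(9.689,4.8), heading=210, 5 segment(s) drawn

Start position: (-7, 7)
Final position: (9.689, 4.8)
Distance = 16.834; >= 1e-6 -> NOT closed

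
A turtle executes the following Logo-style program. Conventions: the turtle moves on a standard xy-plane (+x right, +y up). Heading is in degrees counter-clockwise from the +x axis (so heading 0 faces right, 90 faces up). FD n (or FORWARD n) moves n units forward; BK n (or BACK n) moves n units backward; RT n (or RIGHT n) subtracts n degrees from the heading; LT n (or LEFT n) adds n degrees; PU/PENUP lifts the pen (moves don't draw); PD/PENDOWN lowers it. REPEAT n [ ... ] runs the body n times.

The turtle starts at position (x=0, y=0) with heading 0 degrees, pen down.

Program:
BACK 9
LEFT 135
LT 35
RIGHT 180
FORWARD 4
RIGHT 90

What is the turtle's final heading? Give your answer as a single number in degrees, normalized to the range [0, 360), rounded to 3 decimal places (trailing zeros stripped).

Executing turtle program step by step:
Start: pos=(0,0), heading=0, pen down
BK 9: (0,0) -> (-9,0) [heading=0, draw]
LT 135: heading 0 -> 135
LT 35: heading 135 -> 170
RT 180: heading 170 -> 350
FD 4: (-9,0) -> (-5.061,-0.695) [heading=350, draw]
RT 90: heading 350 -> 260
Final: pos=(-5.061,-0.695), heading=260, 2 segment(s) drawn

Answer: 260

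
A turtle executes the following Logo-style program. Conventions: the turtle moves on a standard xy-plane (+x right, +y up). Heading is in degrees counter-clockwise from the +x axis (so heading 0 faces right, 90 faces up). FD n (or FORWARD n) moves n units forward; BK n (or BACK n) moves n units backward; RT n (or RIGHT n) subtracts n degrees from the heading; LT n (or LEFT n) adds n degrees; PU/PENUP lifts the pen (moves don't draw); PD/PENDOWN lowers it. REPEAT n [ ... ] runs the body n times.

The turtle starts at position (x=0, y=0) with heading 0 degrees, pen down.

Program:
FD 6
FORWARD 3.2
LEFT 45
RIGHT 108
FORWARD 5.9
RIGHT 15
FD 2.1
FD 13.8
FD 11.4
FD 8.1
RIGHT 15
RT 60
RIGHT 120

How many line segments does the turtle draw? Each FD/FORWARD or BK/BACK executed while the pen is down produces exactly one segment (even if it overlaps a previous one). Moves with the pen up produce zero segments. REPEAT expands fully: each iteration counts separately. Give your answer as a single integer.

Answer: 7

Derivation:
Executing turtle program step by step:
Start: pos=(0,0), heading=0, pen down
FD 6: (0,0) -> (6,0) [heading=0, draw]
FD 3.2: (6,0) -> (9.2,0) [heading=0, draw]
LT 45: heading 0 -> 45
RT 108: heading 45 -> 297
FD 5.9: (9.2,0) -> (11.879,-5.257) [heading=297, draw]
RT 15: heading 297 -> 282
FD 2.1: (11.879,-5.257) -> (12.315,-7.311) [heading=282, draw]
FD 13.8: (12.315,-7.311) -> (15.184,-20.809) [heading=282, draw]
FD 11.4: (15.184,-20.809) -> (17.555,-31.96) [heading=282, draw]
FD 8.1: (17.555,-31.96) -> (19.239,-39.883) [heading=282, draw]
RT 15: heading 282 -> 267
RT 60: heading 267 -> 207
RT 120: heading 207 -> 87
Final: pos=(19.239,-39.883), heading=87, 7 segment(s) drawn
Segments drawn: 7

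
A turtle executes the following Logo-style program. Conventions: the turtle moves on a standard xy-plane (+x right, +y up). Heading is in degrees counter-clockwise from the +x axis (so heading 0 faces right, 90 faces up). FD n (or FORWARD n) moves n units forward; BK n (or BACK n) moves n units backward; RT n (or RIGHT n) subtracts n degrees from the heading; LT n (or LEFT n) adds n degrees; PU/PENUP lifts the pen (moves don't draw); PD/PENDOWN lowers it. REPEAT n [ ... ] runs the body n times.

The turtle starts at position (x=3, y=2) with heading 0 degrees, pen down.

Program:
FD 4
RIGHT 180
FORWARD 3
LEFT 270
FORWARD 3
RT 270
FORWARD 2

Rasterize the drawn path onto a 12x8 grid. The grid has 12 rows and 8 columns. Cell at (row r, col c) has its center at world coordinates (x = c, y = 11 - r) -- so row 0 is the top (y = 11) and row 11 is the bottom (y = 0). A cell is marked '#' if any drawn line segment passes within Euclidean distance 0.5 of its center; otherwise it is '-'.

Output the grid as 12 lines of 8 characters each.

Answer: --------
--------
--------
--------
--------
--------
--###---
----#---
----#---
---#####
--------
--------

Derivation:
Segment 0: (3,2) -> (7,2)
Segment 1: (7,2) -> (4,2)
Segment 2: (4,2) -> (4,5)
Segment 3: (4,5) -> (2,5)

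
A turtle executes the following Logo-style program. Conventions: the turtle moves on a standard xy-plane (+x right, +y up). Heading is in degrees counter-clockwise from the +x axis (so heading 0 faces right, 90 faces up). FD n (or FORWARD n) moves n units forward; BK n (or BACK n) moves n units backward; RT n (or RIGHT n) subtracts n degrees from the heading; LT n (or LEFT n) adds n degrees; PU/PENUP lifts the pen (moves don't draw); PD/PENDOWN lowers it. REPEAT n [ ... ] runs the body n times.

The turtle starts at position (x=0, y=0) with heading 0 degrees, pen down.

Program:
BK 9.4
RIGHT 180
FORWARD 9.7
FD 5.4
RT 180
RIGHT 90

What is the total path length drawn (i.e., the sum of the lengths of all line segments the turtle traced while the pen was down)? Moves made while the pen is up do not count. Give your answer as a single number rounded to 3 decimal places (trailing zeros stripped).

Answer: 24.5

Derivation:
Executing turtle program step by step:
Start: pos=(0,0), heading=0, pen down
BK 9.4: (0,0) -> (-9.4,0) [heading=0, draw]
RT 180: heading 0 -> 180
FD 9.7: (-9.4,0) -> (-19.1,0) [heading=180, draw]
FD 5.4: (-19.1,0) -> (-24.5,0) [heading=180, draw]
RT 180: heading 180 -> 0
RT 90: heading 0 -> 270
Final: pos=(-24.5,0), heading=270, 3 segment(s) drawn

Segment lengths:
  seg 1: (0,0) -> (-9.4,0), length = 9.4
  seg 2: (-9.4,0) -> (-19.1,0), length = 9.7
  seg 3: (-19.1,0) -> (-24.5,0), length = 5.4
Total = 24.5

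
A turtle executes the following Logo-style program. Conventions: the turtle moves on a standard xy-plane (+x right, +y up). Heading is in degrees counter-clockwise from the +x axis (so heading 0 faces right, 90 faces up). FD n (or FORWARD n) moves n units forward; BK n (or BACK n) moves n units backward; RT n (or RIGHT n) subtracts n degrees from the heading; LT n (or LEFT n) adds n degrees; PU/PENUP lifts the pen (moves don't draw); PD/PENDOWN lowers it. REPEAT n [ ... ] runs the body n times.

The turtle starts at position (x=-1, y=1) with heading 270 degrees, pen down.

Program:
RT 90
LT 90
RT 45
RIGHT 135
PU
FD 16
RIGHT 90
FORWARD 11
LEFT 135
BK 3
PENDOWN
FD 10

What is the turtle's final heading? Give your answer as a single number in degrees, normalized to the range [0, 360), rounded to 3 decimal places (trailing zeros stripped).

Executing turtle program step by step:
Start: pos=(-1,1), heading=270, pen down
RT 90: heading 270 -> 180
LT 90: heading 180 -> 270
RT 45: heading 270 -> 225
RT 135: heading 225 -> 90
PU: pen up
FD 16: (-1,1) -> (-1,17) [heading=90, move]
RT 90: heading 90 -> 0
FD 11: (-1,17) -> (10,17) [heading=0, move]
LT 135: heading 0 -> 135
BK 3: (10,17) -> (12.121,14.879) [heading=135, move]
PD: pen down
FD 10: (12.121,14.879) -> (5.05,21.95) [heading=135, draw]
Final: pos=(5.05,21.95), heading=135, 1 segment(s) drawn

Answer: 135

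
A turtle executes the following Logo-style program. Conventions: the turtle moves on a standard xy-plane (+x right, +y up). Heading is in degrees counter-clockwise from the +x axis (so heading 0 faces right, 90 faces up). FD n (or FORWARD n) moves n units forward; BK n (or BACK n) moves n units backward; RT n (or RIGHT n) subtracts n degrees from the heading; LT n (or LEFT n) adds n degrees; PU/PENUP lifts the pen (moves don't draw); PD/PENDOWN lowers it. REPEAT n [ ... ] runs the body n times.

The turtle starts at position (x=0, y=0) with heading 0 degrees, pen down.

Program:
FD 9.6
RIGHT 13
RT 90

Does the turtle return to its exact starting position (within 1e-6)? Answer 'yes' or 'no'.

Executing turtle program step by step:
Start: pos=(0,0), heading=0, pen down
FD 9.6: (0,0) -> (9.6,0) [heading=0, draw]
RT 13: heading 0 -> 347
RT 90: heading 347 -> 257
Final: pos=(9.6,0), heading=257, 1 segment(s) drawn

Start position: (0, 0)
Final position: (9.6, 0)
Distance = 9.6; >= 1e-6 -> NOT closed

Answer: no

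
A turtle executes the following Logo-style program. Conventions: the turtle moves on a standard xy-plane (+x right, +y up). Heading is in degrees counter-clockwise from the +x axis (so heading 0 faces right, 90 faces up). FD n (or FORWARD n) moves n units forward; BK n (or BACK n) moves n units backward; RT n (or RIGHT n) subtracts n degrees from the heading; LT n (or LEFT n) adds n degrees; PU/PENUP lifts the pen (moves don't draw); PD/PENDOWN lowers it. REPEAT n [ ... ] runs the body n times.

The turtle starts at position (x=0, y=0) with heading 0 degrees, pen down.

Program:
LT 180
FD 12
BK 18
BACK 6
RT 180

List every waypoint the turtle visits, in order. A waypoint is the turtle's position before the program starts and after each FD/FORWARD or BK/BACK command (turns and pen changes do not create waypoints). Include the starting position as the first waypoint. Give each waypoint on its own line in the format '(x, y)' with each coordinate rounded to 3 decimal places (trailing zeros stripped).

Answer: (0, 0)
(-12, 0)
(6, 0)
(12, 0)

Derivation:
Executing turtle program step by step:
Start: pos=(0,0), heading=0, pen down
LT 180: heading 0 -> 180
FD 12: (0,0) -> (-12,0) [heading=180, draw]
BK 18: (-12,0) -> (6,0) [heading=180, draw]
BK 6: (6,0) -> (12,0) [heading=180, draw]
RT 180: heading 180 -> 0
Final: pos=(12,0), heading=0, 3 segment(s) drawn
Waypoints (4 total):
(0, 0)
(-12, 0)
(6, 0)
(12, 0)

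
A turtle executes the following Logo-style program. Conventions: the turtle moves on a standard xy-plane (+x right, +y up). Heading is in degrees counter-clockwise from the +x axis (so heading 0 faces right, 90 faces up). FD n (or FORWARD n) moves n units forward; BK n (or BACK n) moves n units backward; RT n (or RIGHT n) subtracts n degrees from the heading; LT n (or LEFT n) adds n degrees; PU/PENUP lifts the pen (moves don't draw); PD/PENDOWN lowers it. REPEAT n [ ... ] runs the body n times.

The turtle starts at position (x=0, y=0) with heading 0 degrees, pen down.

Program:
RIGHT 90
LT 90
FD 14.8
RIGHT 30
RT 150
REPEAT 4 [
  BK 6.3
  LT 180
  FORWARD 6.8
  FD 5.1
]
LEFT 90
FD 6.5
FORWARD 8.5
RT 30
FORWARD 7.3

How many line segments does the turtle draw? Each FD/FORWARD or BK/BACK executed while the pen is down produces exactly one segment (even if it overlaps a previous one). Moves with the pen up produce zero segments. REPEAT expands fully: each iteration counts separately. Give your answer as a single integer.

Executing turtle program step by step:
Start: pos=(0,0), heading=0, pen down
RT 90: heading 0 -> 270
LT 90: heading 270 -> 0
FD 14.8: (0,0) -> (14.8,0) [heading=0, draw]
RT 30: heading 0 -> 330
RT 150: heading 330 -> 180
REPEAT 4 [
  -- iteration 1/4 --
  BK 6.3: (14.8,0) -> (21.1,0) [heading=180, draw]
  LT 180: heading 180 -> 0
  FD 6.8: (21.1,0) -> (27.9,0) [heading=0, draw]
  FD 5.1: (27.9,0) -> (33,0) [heading=0, draw]
  -- iteration 2/4 --
  BK 6.3: (33,0) -> (26.7,0) [heading=0, draw]
  LT 180: heading 0 -> 180
  FD 6.8: (26.7,0) -> (19.9,0) [heading=180, draw]
  FD 5.1: (19.9,0) -> (14.8,0) [heading=180, draw]
  -- iteration 3/4 --
  BK 6.3: (14.8,0) -> (21.1,0) [heading=180, draw]
  LT 180: heading 180 -> 0
  FD 6.8: (21.1,0) -> (27.9,0) [heading=0, draw]
  FD 5.1: (27.9,0) -> (33,0) [heading=0, draw]
  -- iteration 4/4 --
  BK 6.3: (33,0) -> (26.7,0) [heading=0, draw]
  LT 180: heading 0 -> 180
  FD 6.8: (26.7,0) -> (19.9,0) [heading=180, draw]
  FD 5.1: (19.9,0) -> (14.8,0) [heading=180, draw]
]
LT 90: heading 180 -> 270
FD 6.5: (14.8,0) -> (14.8,-6.5) [heading=270, draw]
FD 8.5: (14.8,-6.5) -> (14.8,-15) [heading=270, draw]
RT 30: heading 270 -> 240
FD 7.3: (14.8,-15) -> (11.15,-21.322) [heading=240, draw]
Final: pos=(11.15,-21.322), heading=240, 16 segment(s) drawn
Segments drawn: 16

Answer: 16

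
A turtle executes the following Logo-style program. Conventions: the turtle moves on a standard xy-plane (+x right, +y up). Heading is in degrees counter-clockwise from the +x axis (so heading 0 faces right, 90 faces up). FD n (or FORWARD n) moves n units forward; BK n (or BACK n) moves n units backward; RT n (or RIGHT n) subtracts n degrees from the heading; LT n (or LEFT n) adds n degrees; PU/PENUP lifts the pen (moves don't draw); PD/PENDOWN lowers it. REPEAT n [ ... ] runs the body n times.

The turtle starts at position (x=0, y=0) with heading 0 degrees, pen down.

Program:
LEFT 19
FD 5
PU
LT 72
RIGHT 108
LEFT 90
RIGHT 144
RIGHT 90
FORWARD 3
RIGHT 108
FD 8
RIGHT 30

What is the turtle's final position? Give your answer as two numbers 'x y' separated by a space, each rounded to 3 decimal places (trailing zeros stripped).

Executing turtle program step by step:
Start: pos=(0,0), heading=0, pen down
LT 19: heading 0 -> 19
FD 5: (0,0) -> (4.728,1.628) [heading=19, draw]
PU: pen up
LT 72: heading 19 -> 91
RT 108: heading 91 -> 343
LT 90: heading 343 -> 73
RT 144: heading 73 -> 289
RT 90: heading 289 -> 199
FD 3: (4.728,1.628) -> (1.891,0.651) [heading=199, move]
RT 108: heading 199 -> 91
FD 8: (1.891,0.651) -> (1.751,8.65) [heading=91, move]
RT 30: heading 91 -> 61
Final: pos=(1.751,8.65), heading=61, 1 segment(s) drawn

Answer: 1.751 8.65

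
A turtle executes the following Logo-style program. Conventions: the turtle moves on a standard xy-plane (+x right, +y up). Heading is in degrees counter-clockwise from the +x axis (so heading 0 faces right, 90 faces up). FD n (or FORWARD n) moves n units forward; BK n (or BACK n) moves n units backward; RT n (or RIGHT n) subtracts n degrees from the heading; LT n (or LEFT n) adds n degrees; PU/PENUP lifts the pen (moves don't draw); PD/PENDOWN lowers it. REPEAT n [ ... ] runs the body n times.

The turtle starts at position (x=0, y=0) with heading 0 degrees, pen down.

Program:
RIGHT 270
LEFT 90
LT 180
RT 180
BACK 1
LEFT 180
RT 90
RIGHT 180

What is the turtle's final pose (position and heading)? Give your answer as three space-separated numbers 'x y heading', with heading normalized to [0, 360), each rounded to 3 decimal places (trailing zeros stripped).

Answer: 1 0 90

Derivation:
Executing turtle program step by step:
Start: pos=(0,0), heading=0, pen down
RT 270: heading 0 -> 90
LT 90: heading 90 -> 180
LT 180: heading 180 -> 0
RT 180: heading 0 -> 180
BK 1: (0,0) -> (1,0) [heading=180, draw]
LT 180: heading 180 -> 0
RT 90: heading 0 -> 270
RT 180: heading 270 -> 90
Final: pos=(1,0), heading=90, 1 segment(s) drawn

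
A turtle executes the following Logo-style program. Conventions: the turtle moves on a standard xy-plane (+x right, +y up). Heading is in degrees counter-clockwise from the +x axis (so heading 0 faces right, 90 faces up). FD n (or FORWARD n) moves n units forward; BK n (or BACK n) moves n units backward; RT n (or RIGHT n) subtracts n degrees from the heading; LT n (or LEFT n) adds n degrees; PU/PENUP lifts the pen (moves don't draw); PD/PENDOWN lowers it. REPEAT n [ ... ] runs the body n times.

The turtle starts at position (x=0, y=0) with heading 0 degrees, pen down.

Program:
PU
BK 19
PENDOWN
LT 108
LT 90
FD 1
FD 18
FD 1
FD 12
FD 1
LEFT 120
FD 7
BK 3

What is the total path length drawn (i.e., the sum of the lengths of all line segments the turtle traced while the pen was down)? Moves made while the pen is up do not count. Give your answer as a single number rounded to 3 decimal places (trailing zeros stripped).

Answer: 43

Derivation:
Executing turtle program step by step:
Start: pos=(0,0), heading=0, pen down
PU: pen up
BK 19: (0,0) -> (-19,0) [heading=0, move]
PD: pen down
LT 108: heading 0 -> 108
LT 90: heading 108 -> 198
FD 1: (-19,0) -> (-19.951,-0.309) [heading=198, draw]
FD 18: (-19.951,-0.309) -> (-37.07,-5.871) [heading=198, draw]
FD 1: (-37.07,-5.871) -> (-38.021,-6.18) [heading=198, draw]
FD 12: (-38.021,-6.18) -> (-49.434,-9.889) [heading=198, draw]
FD 1: (-49.434,-9.889) -> (-50.385,-10.198) [heading=198, draw]
LT 120: heading 198 -> 318
FD 7: (-50.385,-10.198) -> (-45.183,-14.881) [heading=318, draw]
BK 3: (-45.183,-14.881) -> (-47.412,-12.874) [heading=318, draw]
Final: pos=(-47.412,-12.874), heading=318, 7 segment(s) drawn

Segment lengths:
  seg 1: (-19,0) -> (-19.951,-0.309), length = 1
  seg 2: (-19.951,-0.309) -> (-37.07,-5.871), length = 18
  seg 3: (-37.07,-5.871) -> (-38.021,-6.18), length = 1
  seg 4: (-38.021,-6.18) -> (-49.434,-9.889), length = 12
  seg 5: (-49.434,-9.889) -> (-50.385,-10.198), length = 1
  seg 6: (-50.385,-10.198) -> (-45.183,-14.881), length = 7
  seg 7: (-45.183,-14.881) -> (-47.412,-12.874), length = 3
Total = 43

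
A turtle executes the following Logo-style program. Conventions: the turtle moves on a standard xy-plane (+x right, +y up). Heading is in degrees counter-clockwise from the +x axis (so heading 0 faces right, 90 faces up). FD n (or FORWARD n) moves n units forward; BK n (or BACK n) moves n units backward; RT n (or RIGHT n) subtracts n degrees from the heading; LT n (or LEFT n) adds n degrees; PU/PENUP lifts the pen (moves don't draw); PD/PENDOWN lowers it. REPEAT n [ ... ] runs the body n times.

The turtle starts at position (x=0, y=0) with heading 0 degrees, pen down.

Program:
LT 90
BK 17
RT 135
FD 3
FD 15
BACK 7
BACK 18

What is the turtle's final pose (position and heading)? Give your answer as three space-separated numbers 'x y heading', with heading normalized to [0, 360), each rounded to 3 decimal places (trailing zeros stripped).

Executing turtle program step by step:
Start: pos=(0,0), heading=0, pen down
LT 90: heading 0 -> 90
BK 17: (0,0) -> (0,-17) [heading=90, draw]
RT 135: heading 90 -> 315
FD 3: (0,-17) -> (2.121,-19.121) [heading=315, draw]
FD 15: (2.121,-19.121) -> (12.728,-29.728) [heading=315, draw]
BK 7: (12.728,-29.728) -> (7.778,-24.778) [heading=315, draw]
BK 18: (7.778,-24.778) -> (-4.95,-12.05) [heading=315, draw]
Final: pos=(-4.95,-12.05), heading=315, 5 segment(s) drawn

Answer: -4.95 -12.05 315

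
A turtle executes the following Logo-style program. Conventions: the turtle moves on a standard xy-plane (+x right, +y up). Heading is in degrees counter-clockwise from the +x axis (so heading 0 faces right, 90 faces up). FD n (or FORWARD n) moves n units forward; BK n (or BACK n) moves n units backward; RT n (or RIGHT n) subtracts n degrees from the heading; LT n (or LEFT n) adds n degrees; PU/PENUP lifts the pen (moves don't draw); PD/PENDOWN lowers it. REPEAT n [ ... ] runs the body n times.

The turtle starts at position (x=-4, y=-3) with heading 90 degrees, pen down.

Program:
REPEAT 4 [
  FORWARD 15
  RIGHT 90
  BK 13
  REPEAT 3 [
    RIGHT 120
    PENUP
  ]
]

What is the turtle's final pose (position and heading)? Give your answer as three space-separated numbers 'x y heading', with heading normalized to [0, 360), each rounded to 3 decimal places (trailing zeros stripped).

Answer: -4 -3 90

Derivation:
Executing turtle program step by step:
Start: pos=(-4,-3), heading=90, pen down
REPEAT 4 [
  -- iteration 1/4 --
  FD 15: (-4,-3) -> (-4,12) [heading=90, draw]
  RT 90: heading 90 -> 0
  BK 13: (-4,12) -> (-17,12) [heading=0, draw]
  REPEAT 3 [
    -- iteration 1/3 --
    RT 120: heading 0 -> 240
    PU: pen up
    -- iteration 2/3 --
    RT 120: heading 240 -> 120
    PU: pen up
    -- iteration 3/3 --
    RT 120: heading 120 -> 0
    PU: pen up
  ]
  -- iteration 2/4 --
  FD 15: (-17,12) -> (-2,12) [heading=0, move]
  RT 90: heading 0 -> 270
  BK 13: (-2,12) -> (-2,25) [heading=270, move]
  REPEAT 3 [
    -- iteration 1/3 --
    RT 120: heading 270 -> 150
    PU: pen up
    -- iteration 2/3 --
    RT 120: heading 150 -> 30
    PU: pen up
    -- iteration 3/3 --
    RT 120: heading 30 -> 270
    PU: pen up
  ]
  -- iteration 3/4 --
  FD 15: (-2,25) -> (-2,10) [heading=270, move]
  RT 90: heading 270 -> 180
  BK 13: (-2,10) -> (11,10) [heading=180, move]
  REPEAT 3 [
    -- iteration 1/3 --
    RT 120: heading 180 -> 60
    PU: pen up
    -- iteration 2/3 --
    RT 120: heading 60 -> 300
    PU: pen up
    -- iteration 3/3 --
    RT 120: heading 300 -> 180
    PU: pen up
  ]
  -- iteration 4/4 --
  FD 15: (11,10) -> (-4,10) [heading=180, move]
  RT 90: heading 180 -> 90
  BK 13: (-4,10) -> (-4,-3) [heading=90, move]
  REPEAT 3 [
    -- iteration 1/3 --
    RT 120: heading 90 -> 330
    PU: pen up
    -- iteration 2/3 --
    RT 120: heading 330 -> 210
    PU: pen up
    -- iteration 3/3 --
    RT 120: heading 210 -> 90
    PU: pen up
  ]
]
Final: pos=(-4,-3), heading=90, 2 segment(s) drawn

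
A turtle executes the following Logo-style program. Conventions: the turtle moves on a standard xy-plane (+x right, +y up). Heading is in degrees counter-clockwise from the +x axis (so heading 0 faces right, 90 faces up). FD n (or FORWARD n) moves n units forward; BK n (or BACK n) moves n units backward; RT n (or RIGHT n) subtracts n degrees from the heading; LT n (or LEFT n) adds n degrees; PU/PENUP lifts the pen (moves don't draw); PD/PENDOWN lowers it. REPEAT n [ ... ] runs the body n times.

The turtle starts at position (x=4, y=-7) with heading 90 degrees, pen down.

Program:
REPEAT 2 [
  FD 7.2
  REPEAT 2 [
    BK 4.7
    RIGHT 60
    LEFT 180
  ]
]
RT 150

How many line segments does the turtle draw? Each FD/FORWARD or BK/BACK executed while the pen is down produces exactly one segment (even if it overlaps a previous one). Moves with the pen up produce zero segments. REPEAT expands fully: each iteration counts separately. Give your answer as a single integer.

Answer: 6

Derivation:
Executing turtle program step by step:
Start: pos=(4,-7), heading=90, pen down
REPEAT 2 [
  -- iteration 1/2 --
  FD 7.2: (4,-7) -> (4,0.2) [heading=90, draw]
  REPEAT 2 [
    -- iteration 1/2 --
    BK 4.7: (4,0.2) -> (4,-4.5) [heading=90, draw]
    RT 60: heading 90 -> 30
    LT 180: heading 30 -> 210
    -- iteration 2/2 --
    BK 4.7: (4,-4.5) -> (8.07,-2.15) [heading=210, draw]
    RT 60: heading 210 -> 150
    LT 180: heading 150 -> 330
  ]
  -- iteration 2/2 --
  FD 7.2: (8.07,-2.15) -> (14.306,-5.75) [heading=330, draw]
  REPEAT 2 [
    -- iteration 1/2 --
    BK 4.7: (14.306,-5.75) -> (10.235,-3.4) [heading=330, draw]
    RT 60: heading 330 -> 270
    LT 180: heading 270 -> 90
    -- iteration 2/2 --
    BK 4.7: (10.235,-3.4) -> (10.235,-8.1) [heading=90, draw]
    RT 60: heading 90 -> 30
    LT 180: heading 30 -> 210
  ]
]
RT 150: heading 210 -> 60
Final: pos=(10.235,-8.1), heading=60, 6 segment(s) drawn
Segments drawn: 6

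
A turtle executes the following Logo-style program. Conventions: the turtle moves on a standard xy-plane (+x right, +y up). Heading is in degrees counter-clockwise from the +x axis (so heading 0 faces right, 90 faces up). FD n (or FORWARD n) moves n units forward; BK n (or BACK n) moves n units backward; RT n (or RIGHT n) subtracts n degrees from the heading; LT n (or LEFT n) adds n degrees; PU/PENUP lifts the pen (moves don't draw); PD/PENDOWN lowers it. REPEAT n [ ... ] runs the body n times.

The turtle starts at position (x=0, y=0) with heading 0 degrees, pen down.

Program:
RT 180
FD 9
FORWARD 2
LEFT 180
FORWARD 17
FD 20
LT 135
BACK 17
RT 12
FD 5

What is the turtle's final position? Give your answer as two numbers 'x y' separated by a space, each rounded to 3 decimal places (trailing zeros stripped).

Answer: 35.298 -7.827

Derivation:
Executing turtle program step by step:
Start: pos=(0,0), heading=0, pen down
RT 180: heading 0 -> 180
FD 9: (0,0) -> (-9,0) [heading=180, draw]
FD 2: (-9,0) -> (-11,0) [heading=180, draw]
LT 180: heading 180 -> 0
FD 17: (-11,0) -> (6,0) [heading=0, draw]
FD 20: (6,0) -> (26,0) [heading=0, draw]
LT 135: heading 0 -> 135
BK 17: (26,0) -> (38.021,-12.021) [heading=135, draw]
RT 12: heading 135 -> 123
FD 5: (38.021,-12.021) -> (35.298,-7.827) [heading=123, draw]
Final: pos=(35.298,-7.827), heading=123, 6 segment(s) drawn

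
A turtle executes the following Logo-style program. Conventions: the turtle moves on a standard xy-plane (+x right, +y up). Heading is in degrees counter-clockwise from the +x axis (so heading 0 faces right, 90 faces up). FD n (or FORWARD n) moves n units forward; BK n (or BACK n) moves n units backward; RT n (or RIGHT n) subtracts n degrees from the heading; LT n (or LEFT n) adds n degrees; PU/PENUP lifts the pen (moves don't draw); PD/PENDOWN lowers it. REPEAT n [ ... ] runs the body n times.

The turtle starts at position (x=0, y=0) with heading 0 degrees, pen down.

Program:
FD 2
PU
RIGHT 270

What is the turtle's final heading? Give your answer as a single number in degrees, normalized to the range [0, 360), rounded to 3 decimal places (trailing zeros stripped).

Executing turtle program step by step:
Start: pos=(0,0), heading=0, pen down
FD 2: (0,0) -> (2,0) [heading=0, draw]
PU: pen up
RT 270: heading 0 -> 90
Final: pos=(2,0), heading=90, 1 segment(s) drawn

Answer: 90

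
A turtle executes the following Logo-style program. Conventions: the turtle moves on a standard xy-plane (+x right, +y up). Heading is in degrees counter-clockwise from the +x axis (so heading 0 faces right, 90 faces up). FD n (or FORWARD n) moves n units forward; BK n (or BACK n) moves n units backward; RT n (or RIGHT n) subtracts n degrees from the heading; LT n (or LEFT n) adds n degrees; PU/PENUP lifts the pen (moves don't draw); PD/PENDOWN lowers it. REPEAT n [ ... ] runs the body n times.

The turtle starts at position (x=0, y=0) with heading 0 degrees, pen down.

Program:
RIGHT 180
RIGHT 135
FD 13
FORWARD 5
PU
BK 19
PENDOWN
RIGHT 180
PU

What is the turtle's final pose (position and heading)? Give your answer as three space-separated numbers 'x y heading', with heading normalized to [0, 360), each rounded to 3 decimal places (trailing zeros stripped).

Answer: -0.707 -0.707 225

Derivation:
Executing turtle program step by step:
Start: pos=(0,0), heading=0, pen down
RT 180: heading 0 -> 180
RT 135: heading 180 -> 45
FD 13: (0,0) -> (9.192,9.192) [heading=45, draw]
FD 5: (9.192,9.192) -> (12.728,12.728) [heading=45, draw]
PU: pen up
BK 19: (12.728,12.728) -> (-0.707,-0.707) [heading=45, move]
PD: pen down
RT 180: heading 45 -> 225
PU: pen up
Final: pos=(-0.707,-0.707), heading=225, 2 segment(s) drawn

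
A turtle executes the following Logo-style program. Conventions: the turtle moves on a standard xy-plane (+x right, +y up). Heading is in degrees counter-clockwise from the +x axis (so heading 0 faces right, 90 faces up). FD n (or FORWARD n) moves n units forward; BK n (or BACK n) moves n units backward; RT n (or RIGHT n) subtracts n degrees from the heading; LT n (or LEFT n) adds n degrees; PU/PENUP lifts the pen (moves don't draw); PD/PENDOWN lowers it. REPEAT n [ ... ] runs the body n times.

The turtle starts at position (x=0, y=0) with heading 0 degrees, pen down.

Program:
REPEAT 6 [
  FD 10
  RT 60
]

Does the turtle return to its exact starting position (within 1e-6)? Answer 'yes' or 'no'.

Executing turtle program step by step:
Start: pos=(0,0), heading=0, pen down
REPEAT 6 [
  -- iteration 1/6 --
  FD 10: (0,0) -> (10,0) [heading=0, draw]
  RT 60: heading 0 -> 300
  -- iteration 2/6 --
  FD 10: (10,0) -> (15,-8.66) [heading=300, draw]
  RT 60: heading 300 -> 240
  -- iteration 3/6 --
  FD 10: (15,-8.66) -> (10,-17.321) [heading=240, draw]
  RT 60: heading 240 -> 180
  -- iteration 4/6 --
  FD 10: (10,-17.321) -> (0,-17.321) [heading=180, draw]
  RT 60: heading 180 -> 120
  -- iteration 5/6 --
  FD 10: (0,-17.321) -> (-5,-8.66) [heading=120, draw]
  RT 60: heading 120 -> 60
  -- iteration 6/6 --
  FD 10: (-5,-8.66) -> (0,0) [heading=60, draw]
  RT 60: heading 60 -> 0
]
Final: pos=(0,0), heading=0, 6 segment(s) drawn

Start position: (0, 0)
Final position: (0, 0)
Distance = 0; < 1e-6 -> CLOSED

Answer: yes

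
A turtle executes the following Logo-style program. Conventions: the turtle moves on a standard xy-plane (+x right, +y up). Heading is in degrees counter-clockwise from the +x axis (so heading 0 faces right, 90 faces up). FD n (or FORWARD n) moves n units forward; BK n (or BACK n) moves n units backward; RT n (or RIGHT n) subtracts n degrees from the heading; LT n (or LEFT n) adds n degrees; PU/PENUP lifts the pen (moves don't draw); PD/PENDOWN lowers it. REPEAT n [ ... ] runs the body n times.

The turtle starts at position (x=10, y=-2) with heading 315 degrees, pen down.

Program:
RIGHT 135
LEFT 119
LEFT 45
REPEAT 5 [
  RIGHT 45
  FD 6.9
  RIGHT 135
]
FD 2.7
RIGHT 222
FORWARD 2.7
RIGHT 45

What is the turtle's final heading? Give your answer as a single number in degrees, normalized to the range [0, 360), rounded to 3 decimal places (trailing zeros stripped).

Answer: 257

Derivation:
Executing turtle program step by step:
Start: pos=(10,-2), heading=315, pen down
RT 135: heading 315 -> 180
LT 119: heading 180 -> 299
LT 45: heading 299 -> 344
REPEAT 5 [
  -- iteration 1/5 --
  RT 45: heading 344 -> 299
  FD 6.9: (10,-2) -> (13.345,-8.035) [heading=299, draw]
  RT 135: heading 299 -> 164
  -- iteration 2/5 --
  RT 45: heading 164 -> 119
  FD 6.9: (13.345,-8.035) -> (10,-2) [heading=119, draw]
  RT 135: heading 119 -> 344
  -- iteration 3/5 --
  RT 45: heading 344 -> 299
  FD 6.9: (10,-2) -> (13.345,-8.035) [heading=299, draw]
  RT 135: heading 299 -> 164
  -- iteration 4/5 --
  RT 45: heading 164 -> 119
  FD 6.9: (13.345,-8.035) -> (10,-2) [heading=119, draw]
  RT 135: heading 119 -> 344
  -- iteration 5/5 --
  RT 45: heading 344 -> 299
  FD 6.9: (10,-2) -> (13.345,-8.035) [heading=299, draw]
  RT 135: heading 299 -> 164
]
FD 2.7: (13.345,-8.035) -> (10.75,-7.291) [heading=164, draw]
RT 222: heading 164 -> 302
FD 2.7: (10.75,-7.291) -> (12.181,-9.58) [heading=302, draw]
RT 45: heading 302 -> 257
Final: pos=(12.181,-9.58), heading=257, 7 segment(s) drawn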